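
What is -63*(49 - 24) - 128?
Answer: -1703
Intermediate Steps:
-63*(49 - 24) - 128 = -63*25 - 128 = -1575 - 128 = -1703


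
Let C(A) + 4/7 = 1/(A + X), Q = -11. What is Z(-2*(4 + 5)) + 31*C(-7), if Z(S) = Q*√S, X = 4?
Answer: -589/21 - 33*I*√2 ≈ -28.048 - 46.669*I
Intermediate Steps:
Z(S) = -11*√S
C(A) = -4/7 + 1/(4 + A) (C(A) = -4/7 + 1/(A + 4) = -4/7 + 1/(4 + A))
Z(-2*(4 + 5)) + 31*C(-7) = -11*I*√2*√(4 + 5) + 31*((-9 - 4*(-7))/(7*(4 - 7))) = -11*3*I*√2 + 31*((⅐)*(-9 + 28)/(-3)) = -33*I*√2 + 31*((⅐)*(-⅓)*19) = -33*I*√2 + 31*(-19/21) = -33*I*√2 - 589/21 = -589/21 - 33*I*√2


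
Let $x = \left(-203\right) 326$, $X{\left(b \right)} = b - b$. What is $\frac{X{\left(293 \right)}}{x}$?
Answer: $0$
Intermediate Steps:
$X{\left(b \right)} = 0$
$x = -66178$
$\frac{X{\left(293 \right)}}{x} = \frac{0}{-66178} = 0 \left(- \frac{1}{66178}\right) = 0$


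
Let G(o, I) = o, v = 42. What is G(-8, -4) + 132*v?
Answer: 5536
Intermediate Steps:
G(-8, -4) + 132*v = -8 + 132*42 = -8 + 5544 = 5536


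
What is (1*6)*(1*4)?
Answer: 24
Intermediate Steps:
(1*6)*(1*4) = 6*4 = 24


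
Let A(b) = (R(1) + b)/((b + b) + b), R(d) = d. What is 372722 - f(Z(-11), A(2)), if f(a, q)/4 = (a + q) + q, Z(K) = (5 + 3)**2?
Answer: 372462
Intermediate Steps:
Z(K) = 64 (Z(K) = 8**2 = 64)
A(b) = (1 + b)/(3*b) (A(b) = (1 + b)/((b + b) + b) = (1 + b)/(2*b + b) = (1 + b)/((3*b)) = (1 + b)*(1/(3*b)) = (1 + b)/(3*b))
f(a, q) = 4*a + 8*q (f(a, q) = 4*((a + q) + q) = 4*(a + 2*q) = 4*a + 8*q)
372722 - f(Z(-11), A(2)) = 372722 - (4*64 + 8*((1/3)*(1 + 2)/2)) = 372722 - (256 + 8*((1/3)*(1/2)*3)) = 372722 - (256 + 8*(1/2)) = 372722 - (256 + 4) = 372722 - 1*260 = 372722 - 260 = 372462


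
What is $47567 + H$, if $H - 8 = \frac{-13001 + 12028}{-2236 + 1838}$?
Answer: $\frac{18935823}{398} \approx 47577.0$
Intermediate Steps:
$H = \frac{4157}{398}$ ($H = 8 + \frac{-13001 + 12028}{-2236 + 1838} = 8 - \frac{973}{-398} = 8 - - \frac{973}{398} = 8 + \frac{973}{398} = \frac{4157}{398} \approx 10.445$)
$47567 + H = 47567 + \frac{4157}{398} = \frac{18935823}{398}$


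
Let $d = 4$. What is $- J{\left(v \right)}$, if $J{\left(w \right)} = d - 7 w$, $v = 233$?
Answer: $1627$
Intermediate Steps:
$J{\left(w \right)} = 4 - 7 w$
$- J{\left(v \right)} = - (4 - 1631) = \left(-1\right) \left(-1627\right) = 1627$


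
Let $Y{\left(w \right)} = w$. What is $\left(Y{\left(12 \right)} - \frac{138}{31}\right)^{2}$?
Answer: $\frac{54756}{961} \approx 56.978$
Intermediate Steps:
$\left(Y{\left(12 \right)} - \frac{138}{31}\right)^{2} = \left(12 - \frac{138}{31}\right)^{2} = \left(\frac{234}{31}\right)^{2} = \frac{54756}{961}$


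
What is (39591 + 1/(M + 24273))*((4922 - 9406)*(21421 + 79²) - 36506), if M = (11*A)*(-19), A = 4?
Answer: -115126545714656952/23437 ≈ -4.9122e+12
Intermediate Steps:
M = -836 (M = (11*4)*(-19) = 44*(-19) = -836)
(39591 + 1/(M + 24273))*((4922 - 9406)*(21421 + 79²) - 36506) = (39591 + 1/(-836 + 24273))*((4922 - 9406)*(21421 + 79²) - 36506) = (39591 + 1/23437)*(-4484*(21421 + 6241) - 36506) = (39591 + 1/23437)*(-4484*27662 - 36506) = 927894268*(-124036408 - 36506)/23437 = (927894268/23437)*(-124072914) = -115126545714656952/23437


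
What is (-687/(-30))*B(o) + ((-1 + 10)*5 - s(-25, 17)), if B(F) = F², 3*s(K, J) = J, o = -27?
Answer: 502003/30 ≈ 16733.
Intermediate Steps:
s(K, J) = J/3
(-687/(-30))*B(o) + ((-1 + 10)*5 - s(-25, 17)) = -687/(-30)*(-27)² + ((-1 + 10)*5 - 17/3) = -687*(-1/30)*729 + (9*5 - 1*17/3) = (229/10)*729 + (45 - 17/3) = 166941/10 + 118/3 = 502003/30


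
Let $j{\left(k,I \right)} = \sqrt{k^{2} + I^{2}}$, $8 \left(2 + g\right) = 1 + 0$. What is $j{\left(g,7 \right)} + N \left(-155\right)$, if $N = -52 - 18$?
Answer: $10850 + \frac{\sqrt{3361}}{8} \approx 10857.0$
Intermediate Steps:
$N = -70$ ($N = -52 - 18 = -70$)
$g = - \frac{15}{8}$ ($g = -2 + \frac{1 + 0}{8} = -2 + \frac{1}{8} \cdot 1 = -2 + \frac{1}{8} = - \frac{15}{8} \approx -1.875$)
$j{\left(k,I \right)} = \sqrt{I^{2} + k^{2}}$
$j{\left(g,7 \right)} + N \left(-155\right) = \sqrt{7^{2} + \left(- \frac{15}{8}\right)^{2}} - -10850 = \sqrt{49 + \frac{225}{64}} + 10850 = \sqrt{\frac{3361}{64}} + 10850 = \frac{\sqrt{3361}}{8} + 10850 = 10850 + \frac{\sqrt{3361}}{8}$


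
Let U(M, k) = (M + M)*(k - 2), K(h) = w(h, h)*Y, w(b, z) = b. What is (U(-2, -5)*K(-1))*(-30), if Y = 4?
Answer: 3360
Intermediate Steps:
K(h) = 4*h (K(h) = h*4 = 4*h)
U(M, k) = 2*M*(-2 + k) (U(M, k) = (2*M)*(-2 + k) = 2*M*(-2 + k))
(U(-2, -5)*K(-1))*(-30) = ((2*(-2)*(-2 - 5))*(4*(-1)))*(-30) = ((2*(-2)*(-7))*(-4))*(-30) = (28*(-4))*(-30) = -112*(-30) = 3360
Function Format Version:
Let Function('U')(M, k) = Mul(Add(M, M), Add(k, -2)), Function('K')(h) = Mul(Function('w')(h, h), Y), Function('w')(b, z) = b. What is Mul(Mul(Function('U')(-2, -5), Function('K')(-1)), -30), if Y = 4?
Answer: 3360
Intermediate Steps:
Function('K')(h) = Mul(4, h) (Function('K')(h) = Mul(h, 4) = Mul(4, h))
Function('U')(M, k) = Mul(2, M, Add(-2, k)) (Function('U')(M, k) = Mul(Mul(2, M), Add(-2, k)) = Mul(2, M, Add(-2, k)))
Mul(Mul(Function('U')(-2, -5), Function('K')(-1)), -30) = Mul(Mul(Mul(2, -2, Add(-2, -5)), Mul(4, -1)), -30) = Mul(Mul(Mul(2, -2, -7), -4), -30) = Mul(Mul(28, -4), -30) = Mul(-112, -30) = 3360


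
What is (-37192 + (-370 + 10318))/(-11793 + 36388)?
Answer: -27244/24595 ≈ -1.1077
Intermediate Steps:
(-37192 + (-370 + 10318))/(-11793 + 36388) = (-37192 + 9948)/24595 = -27244*1/24595 = -27244/24595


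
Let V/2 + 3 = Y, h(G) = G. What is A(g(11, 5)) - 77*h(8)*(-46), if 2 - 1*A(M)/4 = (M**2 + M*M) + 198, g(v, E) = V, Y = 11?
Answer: 25504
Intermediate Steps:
V = 16 (V = -6 + 2*11 = -6 + 22 = 16)
g(v, E) = 16
A(M) = -784 - 8*M**2 (A(M) = 8 - 4*((M**2 + M*M) + 198) = 8 - 4*((M**2 + M**2) + 198) = 8 - 4*(2*M**2 + 198) = 8 - 4*(198 + 2*M**2) = 8 + (-792 - 8*M**2) = -784 - 8*M**2)
A(g(11, 5)) - 77*h(8)*(-46) = (-784 - 8*16**2) - 77*8*(-46) = (-784 - 8*256) - 616*(-46) = (-784 - 2048) + 28336 = -2832 + 28336 = 25504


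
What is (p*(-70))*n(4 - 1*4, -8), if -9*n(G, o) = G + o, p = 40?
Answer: -22400/9 ≈ -2488.9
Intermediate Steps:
n(G, o) = -G/9 - o/9 (n(G, o) = -(G + o)/9 = -G/9 - o/9)
(p*(-70))*n(4 - 1*4, -8) = (40*(-70))*(-(4 - 1*4)/9 - 1/9*(-8)) = -2800*(-(4 - 4)/9 + 8/9) = -2800*(-1/9*0 + 8/9) = -2800*(0 + 8/9) = -2800*8/9 = -22400/9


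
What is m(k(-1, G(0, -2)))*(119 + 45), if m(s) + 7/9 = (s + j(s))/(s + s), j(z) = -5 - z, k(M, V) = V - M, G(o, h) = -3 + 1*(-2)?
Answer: -451/18 ≈ -25.056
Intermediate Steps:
G(o, h) = -5 (G(o, h) = -3 - 2 = -5)
m(s) = -7/9 - 5/(2*s) (m(s) = -7/9 + (s + (-5 - s))/(s + s) = -7/9 - 5*1/(2*s) = -7/9 - 5/(2*s))
m(k(-1, G(0, -2)))*(119 + 45) = ((-45 - 14*(-5 - 1*(-1)))/(18*(-5 - 1*(-1))))*(119 + 45) = ((-45 - 14*(-5 + 1))/(18*(-5 + 1)))*164 = ((1/18)*(-45 - 14*(-4))/(-4))*164 = ((1/18)*(-¼)*(-45 + 56))*164 = ((1/18)*(-¼)*11)*164 = -11/72*164 = -451/18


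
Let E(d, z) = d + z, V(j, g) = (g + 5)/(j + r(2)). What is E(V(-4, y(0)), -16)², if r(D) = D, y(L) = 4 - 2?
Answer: 1521/4 ≈ 380.25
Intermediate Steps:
y(L) = 2
V(j, g) = (5 + g)/(2 + j) (V(j, g) = (g + 5)/(j + 2) = (5 + g)/(2 + j))
E(V(-4, y(0)), -16)² = ((5 + 2)/(2 - 4) - 16)² = (7/(-2) - 16)² = (-½*7 - 16)² = (-7/2 - 16)² = (-39/2)² = 1521/4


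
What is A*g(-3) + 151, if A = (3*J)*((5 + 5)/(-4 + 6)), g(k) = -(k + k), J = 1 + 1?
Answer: 331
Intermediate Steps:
J = 2
g(k) = -2*k
A = 30 (A = (3*2)*((5 + 5)/(-4 + 6)) = 6*(10/2) = 6*(10*(½)) = 6*5 = 30)
A*g(-3) + 151 = 30*(-2*(-3)) + 151 = 30*6 + 151 = 180 + 151 = 331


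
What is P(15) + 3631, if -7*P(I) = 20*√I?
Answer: 3631 - 20*√15/7 ≈ 3619.9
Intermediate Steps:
P(I) = -20*√I/7
P(15) + 3631 = -20*√15/7 + 3631 = 3631 - 20*√15/7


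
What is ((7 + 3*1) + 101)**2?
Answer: 12321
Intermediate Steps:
((7 + 3*1) + 101)**2 = ((7 + 3) + 101)**2 = (10 + 101)**2 = 111**2 = 12321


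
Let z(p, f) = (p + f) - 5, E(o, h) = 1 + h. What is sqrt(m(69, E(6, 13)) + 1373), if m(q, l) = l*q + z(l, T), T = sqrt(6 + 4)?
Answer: sqrt(2348 + sqrt(10)) ≈ 48.489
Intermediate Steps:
T = sqrt(10) ≈ 3.1623
z(p, f) = -5 + f + p (z(p, f) = (f + p) - 5 = -5 + f + p)
m(q, l) = -5 + l + sqrt(10) + l*q (m(q, l) = l*q + (-5 + sqrt(10) + l) = l*q + (-5 + l + sqrt(10)) = -5 + l + sqrt(10) + l*q)
sqrt(m(69, E(6, 13)) + 1373) = sqrt((-5 + (1 + 13) + sqrt(10) + (1 + 13)*69) + 1373) = sqrt((-5 + 14 + sqrt(10) + 14*69) + 1373) = sqrt((-5 + 14 + sqrt(10) + 966) + 1373) = sqrt((975 + sqrt(10)) + 1373) = sqrt(2348 + sqrt(10))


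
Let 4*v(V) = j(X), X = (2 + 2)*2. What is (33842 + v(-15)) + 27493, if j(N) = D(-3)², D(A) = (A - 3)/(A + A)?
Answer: 245341/4 ≈ 61335.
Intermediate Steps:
X = 8 (X = 4*2 = 8)
D(A) = (-3 + A)/(2*A) (D(A) = (-3 + A)/((2*A)) = (-3 + A)*(1/(2*A)) = (-3 + A)/(2*A))
j(N) = 1 (j(N) = ((½)*(-3 - 3)/(-3))² = ((½)*(-⅓)*(-6))² = 1² = 1)
v(V) = ¼ (v(V) = (¼)*1 = ¼)
(33842 + v(-15)) + 27493 = (33842 + ¼) + 27493 = 135369/4 + 27493 = 245341/4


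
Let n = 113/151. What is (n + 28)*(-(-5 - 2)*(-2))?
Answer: -60774/151 ≈ -402.48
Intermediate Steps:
n = 113/151 (n = 113*(1/151) = 113/151 ≈ 0.74834)
(n + 28)*(-(-5 - 2)*(-2)) = (113/151 + 28)*(-(-5 - 2)*(-2)) = 4341*(-1*(-7)*(-2))/151 = 4341*(7*(-2))/151 = (4341/151)*(-14) = -60774/151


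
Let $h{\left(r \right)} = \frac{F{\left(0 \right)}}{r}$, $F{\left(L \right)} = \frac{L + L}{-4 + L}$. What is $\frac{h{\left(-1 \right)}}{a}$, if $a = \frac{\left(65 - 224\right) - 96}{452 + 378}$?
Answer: $0$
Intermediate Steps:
$F{\left(L \right)} = \frac{2 L}{-4 + L}$
$h{\left(r \right)} = 0$ ($h{\left(r \right)} = \frac{2 \cdot 0 \frac{1}{-4 + 0}}{r} = \frac{2 \cdot 0 \frac{1}{-4}}{r} = \frac{2 \cdot 0 \left(- \frac{1}{4}\right)}{r} = \frac{0}{r} = 0$)
$a = - \frac{51}{166}$ ($a = \frac{-159 - 96}{830} = \left(-255\right) \frac{1}{830} = - \frac{51}{166} \approx -0.30723$)
$\frac{h{\left(-1 \right)}}{a} = \frac{0}{- \frac{51}{166}} = 0 \left(- \frac{166}{51}\right) = 0$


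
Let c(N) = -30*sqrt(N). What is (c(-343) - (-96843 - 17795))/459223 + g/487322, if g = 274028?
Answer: 90852789840/111894735403 - 210*I*sqrt(7)/459223 ≈ 0.81195 - 0.0012099*I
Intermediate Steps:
(c(-343) - (-96843 - 17795))/459223 + g/487322 = (-210*I*sqrt(7) - (-96843 - 17795))/459223 + 274028/487322 = (-210*I*sqrt(7) - 1*(-114638))*(1/459223) + 274028*(1/487322) = (-210*I*sqrt(7) + 114638)*(1/459223) + 137014/243661 = (114638 - 210*I*sqrt(7))*(1/459223) + 137014/243661 = (114638/459223 - 210*I*sqrt(7)/459223) + 137014/243661 = 90852789840/111894735403 - 210*I*sqrt(7)/459223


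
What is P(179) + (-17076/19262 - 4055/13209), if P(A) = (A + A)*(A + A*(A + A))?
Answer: 2926656865117855/127215879 ≈ 2.3005e+7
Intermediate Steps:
P(A) = 2*A*(A + 2*A²) (P(A) = (2*A)*(A + A*(2*A)) = (2*A)*(A + 2*A²) = 2*A*(A + 2*A²))
P(179) + (-17076/19262 - 4055/13209) = 179²*(2 + 4*179) + (-17076/19262 - 4055/13209) = 32041*(2 + 716) + (-17076*1/19262 - 4055*1/13209) = 32041*718 + (-8538/9631 - 4055/13209) = 23005438 - 151832147/127215879 = 2926656865117855/127215879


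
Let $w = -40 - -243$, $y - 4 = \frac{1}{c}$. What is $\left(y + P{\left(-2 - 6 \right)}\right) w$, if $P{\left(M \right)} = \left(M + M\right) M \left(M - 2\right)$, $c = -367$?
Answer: $- \frac{95063479}{367} \approx -2.5903 \cdot 10^{5}$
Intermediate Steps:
$y = \frac{1467}{367}$ ($y = 4 + \frac{1}{-367} = 4 - \frac{1}{367} = \frac{1467}{367} \approx 3.9973$)
$w = 203$ ($w = -40 + 243 = 203$)
$P{\left(M \right)} = 2 M^{2} \left(-2 + M\right)$ ($P{\left(M \right)} = 2 M M \left(-2 + M\right) = 2 M^{2} \left(-2 + M\right)$)
$\left(y + P{\left(-2 - 6 \right)}\right) w = \left(\frac{1467}{367} + 2 \left(-2 - 6\right)^{2} \left(-2 - 8\right)\right) 203 = \left(\frac{1467}{367} + 2 \left(-8\right)^{2} \left(-2 - 8\right)\right) 203 = \left(\frac{1467}{367} + 2 \cdot 64 \left(-10\right)\right) 203 = \left(\frac{1467}{367} - 1280\right) 203 = \left(- \frac{468293}{367}\right) 203 = - \frac{95063479}{367}$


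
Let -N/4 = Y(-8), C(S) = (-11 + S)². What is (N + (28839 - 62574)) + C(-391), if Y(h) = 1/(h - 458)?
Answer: 29793479/233 ≈ 1.2787e+5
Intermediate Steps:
Y(h) = 1/(-458 + h)
N = 2/233 (N = -4/(-458 - 8) = -4/(-466) = -4*(-1/466) = 2/233 ≈ 0.0085837)
(N + (28839 - 62574)) + C(-391) = (2/233 + (28839 - 62574)) + (-11 - 391)² = (2/233 - 33735) + (-402)² = -7860253/233 + 161604 = 29793479/233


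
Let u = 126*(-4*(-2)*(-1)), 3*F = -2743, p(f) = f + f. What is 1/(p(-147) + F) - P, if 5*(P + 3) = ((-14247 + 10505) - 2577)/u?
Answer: 6377701/3654000 ≈ 1.7454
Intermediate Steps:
p(f) = 2*f
F = -2743/3 (F = (⅓)*(-2743) = -2743/3 ≈ -914.33)
u = -1008 (u = 126*(8*(-1)) = 126*(-8) = -1008)
P = -8801/5040 (P = -3 + (((-14247 + 10505) - 2577)/(-1008))/5 = -3 + ((-3742 - 2577)*(-1/1008))/5 = -3 + (-6319*(-1/1008))/5 = -3 + (⅕)*(6319/1008) = -3 + 6319/5040 = -8801/5040 ≈ -1.7462)
1/(p(-147) + F) - P = 1/(2*(-147) - 2743/3) - 1*(-8801/5040) = 1/(-294 - 2743/3) + 8801/5040 = 1/(-3625/3) + 8801/5040 = -3/3625 + 8801/5040 = 6377701/3654000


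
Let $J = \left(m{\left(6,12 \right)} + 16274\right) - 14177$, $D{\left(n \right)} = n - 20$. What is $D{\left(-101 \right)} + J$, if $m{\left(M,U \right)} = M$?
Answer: $1982$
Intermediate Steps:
$D{\left(n \right)} = -20 + n$
$J = 2103$ ($J = \left(6 + 16274\right) - 14177 = 16280 - 14177 = 2103$)
$D{\left(-101 \right)} + J = \left(-20 - 101\right) + 2103 = -121 + 2103 = 1982$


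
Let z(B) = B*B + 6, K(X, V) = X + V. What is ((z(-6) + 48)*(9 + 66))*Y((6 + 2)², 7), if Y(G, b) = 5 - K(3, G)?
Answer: -418500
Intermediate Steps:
K(X, V) = V + X
z(B) = 6 + B² (z(B) = B² + 6 = 6 + B²)
Y(G, b) = 2 - G (Y(G, b) = 5 - (G + 3) = 5 - (3 + G) = 5 + (-3 - G) = 2 - G)
((z(-6) + 48)*(9 + 66))*Y((6 + 2)², 7) = (((6 + (-6)²) + 48)*(9 + 66))*(2 - (6 + 2)²) = (((6 + 36) + 48)*75)*(2 - 1*8²) = ((42 + 48)*75)*(2 - 1*64) = (90*75)*(2 - 64) = 6750*(-62) = -418500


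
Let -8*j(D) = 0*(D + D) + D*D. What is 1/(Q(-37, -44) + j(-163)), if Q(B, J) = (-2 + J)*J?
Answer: -8/10377 ≈ -0.00077094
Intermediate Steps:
j(D) = -D**2/8 (j(D) = -(0*(D + D) + D*D)/8 = -(0*(2*D) + D**2)/8 = -(0 + D**2)/8 = -D**2/8)
Q(B, J) = J*(-2 + J)
1/(Q(-37, -44) + j(-163)) = 1/(-44*(-2 - 44) - 1/8*(-163)**2) = 1/(-44*(-46) - 1/8*26569) = 1/(2024 - 26569/8) = 1/(-10377/8) = -8/10377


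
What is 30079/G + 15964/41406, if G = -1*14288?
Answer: -508678721/295804464 ≈ -1.7196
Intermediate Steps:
G = -14288
30079/G + 15964/41406 = 30079/(-14288) + 15964/41406 = 30079*(-1/14288) + 15964*(1/41406) = -30079/14288 + 7982/20703 = -508678721/295804464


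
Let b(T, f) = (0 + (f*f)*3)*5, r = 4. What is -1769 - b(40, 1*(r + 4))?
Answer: -2729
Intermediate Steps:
b(T, f) = 15*f² (b(T, f) = (0 + f²*3)*5 = (0 + 3*f²)*5 = (3*f²)*5 = 15*f²)
-1769 - b(40, 1*(r + 4)) = -1769 - 15*(1*(4 + 4))² = -1769 - 15*(1*8)² = -1769 - 15*8² = -1769 - 15*64 = -1769 - 1*960 = -1769 - 960 = -2729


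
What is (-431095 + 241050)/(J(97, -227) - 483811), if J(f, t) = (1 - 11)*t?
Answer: 190045/481541 ≈ 0.39466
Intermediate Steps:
J(f, t) = -10*t
(-431095 + 241050)/(J(97, -227) - 483811) = (-431095 + 241050)/(-10*(-227) - 483811) = -190045/(2270 - 483811) = -190045/(-481541) = -190045*(-1/481541) = 190045/481541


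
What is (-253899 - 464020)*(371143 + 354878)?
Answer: -521224270299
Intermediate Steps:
(-253899 - 464020)*(371143 + 354878) = -717919*726021 = -521224270299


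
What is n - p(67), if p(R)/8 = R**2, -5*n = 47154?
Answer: -226714/5 ≈ -45343.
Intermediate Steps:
n = -47154/5 (n = -1/5*47154 = -47154/5 ≈ -9430.8)
p(R) = 8*R**2
n - p(67) = -47154/5 - 8*67**2 = -47154/5 - 8*4489 = -47154/5 - 1*35912 = -47154/5 - 35912 = -226714/5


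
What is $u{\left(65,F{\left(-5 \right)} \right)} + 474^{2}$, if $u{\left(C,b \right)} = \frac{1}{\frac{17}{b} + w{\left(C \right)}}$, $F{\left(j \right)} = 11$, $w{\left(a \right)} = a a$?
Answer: $\frac{10445636603}{46492} \approx 2.2468 \cdot 10^{5}$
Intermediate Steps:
$w{\left(a \right)} = a^{2}$
$u{\left(C,b \right)} = \frac{1}{C^{2} + \frac{17}{b}}$ ($u{\left(C,b \right)} = \frac{1}{\frac{17}{b} + C^{2}} = \frac{1}{C^{2} + \frac{17}{b}}$)
$u{\left(65,F{\left(-5 \right)} \right)} + 474^{2} = \frac{11}{17 + 11 \cdot 65^{2}} + 474^{2} = \frac{11}{17 + 11 \cdot 4225} + 224676 = \frac{11}{17 + 46475} + 224676 = \frac{11}{46492} + 224676 = \frac{10445636603}{46492}$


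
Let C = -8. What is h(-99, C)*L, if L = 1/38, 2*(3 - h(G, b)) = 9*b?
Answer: 39/38 ≈ 1.0263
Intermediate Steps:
h(G, b) = 3 - 9*b/2
L = 1/38 ≈ 0.026316
h(-99, C)*L = (3 - 9/2*(-8))*(1/38) = (3 + 36)*(1/38) = 39*(1/38) = 39/38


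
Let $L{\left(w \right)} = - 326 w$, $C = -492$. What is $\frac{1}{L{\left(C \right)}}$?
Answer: $\frac{1}{160392} \approx 6.2347 \cdot 10^{-6}$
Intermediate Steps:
$\frac{1}{L{\left(C \right)}} = \frac{1}{\left(-326\right) \left(-492\right)} = \frac{1}{160392}$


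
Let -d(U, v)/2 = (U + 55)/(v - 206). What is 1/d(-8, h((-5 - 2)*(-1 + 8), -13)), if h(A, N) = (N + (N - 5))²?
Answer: -755/94 ≈ -8.0319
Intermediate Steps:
h(A, N) = (-5 + 2*N)² (h(A, N) = (N + (-5 + N))² = (-5 + 2*N)²)
d(U, v) = -2*(55 + U)/(-206 + v) (d(U, v) = -2*(U + 55)/(v - 206) = -2*(55 + U)/(-206 + v))
1/d(-8, h((-5 - 2)*(-1 + 8), -13)) = 1/(2*(-55 - 1*(-8))/(-206 + (-5 + 2*(-13))²)) = 1/(2*(-55 + 8)/(-206 + (-5 - 26)²)) = 1/(2*(-47)/(-206 + (-31)²)) = 1/(2*(-47)/(-206 + 961)) = 1/(2*(-47)/755) = 1/(2*(1/755)*(-47)) = 1/(-94/755) = -755/94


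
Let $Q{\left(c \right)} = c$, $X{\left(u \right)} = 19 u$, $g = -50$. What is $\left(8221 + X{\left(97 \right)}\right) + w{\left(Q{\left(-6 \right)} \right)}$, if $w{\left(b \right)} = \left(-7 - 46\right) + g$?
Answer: $9961$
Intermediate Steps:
$w{\left(b \right)} = -103$ ($w{\left(b \right)} = \left(-7 - 46\right) - 50 = -53 - 50 = -103$)
$\left(8221 + X{\left(97 \right)}\right) + w{\left(Q{\left(-6 \right)} \right)} = \left(8221 + 19 \cdot 97\right) - 103 = \left(8221 + 1843\right) - 103 = 10064 - 103 = 9961$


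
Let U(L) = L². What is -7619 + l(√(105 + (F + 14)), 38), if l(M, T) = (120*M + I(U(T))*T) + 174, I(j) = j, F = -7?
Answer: 47427 + 480*√7 ≈ 48697.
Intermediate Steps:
l(M, T) = 174 + T³ + 120*M (l(M, T) = (120*M + T²*T) + 174 = (120*M + T³) + 174 = (T³ + 120*M) + 174 = 174 + T³ + 120*M)
-7619 + l(√(105 + (F + 14)), 38) = -7619 + (174 + 38³ + 120*√(105 + (-7 + 14))) = -7619 + (174 + 54872 + 120*√(105 + 7)) = -7619 + (174 + 54872 + 120*√112) = -7619 + (174 + 54872 + 120*(4*√7)) = -7619 + (174 + 54872 + 480*√7) = -7619 + (55046 + 480*√7) = 47427 + 480*√7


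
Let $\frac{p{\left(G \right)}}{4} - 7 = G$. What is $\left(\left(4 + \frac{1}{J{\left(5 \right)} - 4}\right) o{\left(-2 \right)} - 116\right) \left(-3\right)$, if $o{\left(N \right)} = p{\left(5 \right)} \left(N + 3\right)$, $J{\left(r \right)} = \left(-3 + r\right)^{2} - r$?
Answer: $- \frac{996}{5} \approx -199.2$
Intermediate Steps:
$p{\left(G \right)} = 28 + 4 G$
$o{\left(N \right)} = 144 + 48 N$ ($o{\left(N \right)} = \left(28 + 4 \cdot 5\right) \left(N + 3\right) = \left(28 + 20\right) \left(3 + N\right) = 48 \left(3 + N\right) = 144 + 48 N$)
$\left(\left(4 + \frac{1}{J{\left(5 \right)} - 4}\right) o{\left(-2 \right)} - 116\right) \left(-3\right) = \left(\left(4 + \frac{1}{\left(\left(-3 + 5\right)^{2} - 5\right) - 4}\right) \left(144 + 48 \left(-2\right)\right) - 116\right) \left(-3\right) = \left(\left(4 + \frac{1}{\left(2^{2} - 5\right) - 4}\right) \left(144 - 96\right) - 116\right) \left(-3\right) = \left(\left(4 + \frac{1}{\left(4 - 5\right) - 4}\right) 48 - 116\right) \left(-3\right) = \left(\left(4 + \frac{1}{-1 - 4}\right) 48 - 116\right) \left(-3\right) = \left(\left(4 + \frac{1}{-5}\right) 48 - 116\right) \left(-3\right) = \left(\left(4 - \frac{1}{5}\right) 48 - 116\right) \left(-3\right) = \left(\frac{19}{5} \cdot 48 - 116\right) \left(-3\right) = \left(\frac{912}{5} - 116\right) \left(-3\right) = \frac{332}{5} \left(-3\right) = - \frac{996}{5}$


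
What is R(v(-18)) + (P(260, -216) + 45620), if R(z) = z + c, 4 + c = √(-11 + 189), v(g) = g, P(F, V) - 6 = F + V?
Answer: 45648 + √178 ≈ 45661.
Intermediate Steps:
P(F, V) = 6 + F + V (P(F, V) = 6 + (F + V) = 6 + F + V)
c = -4 + √178 (c = -4 + √(-11 + 189) = -4 + √178 ≈ 9.3417)
R(z) = -4 + z + √178 (R(z) = z + (-4 + √178) = -4 + z + √178)
R(v(-18)) + (P(260, -216) + 45620) = (-4 - 18 + √178) + ((6 + 260 - 216) + 45620) = (-22 + √178) + (50 + 45620) = (-22 + √178) + 45670 = 45648 + √178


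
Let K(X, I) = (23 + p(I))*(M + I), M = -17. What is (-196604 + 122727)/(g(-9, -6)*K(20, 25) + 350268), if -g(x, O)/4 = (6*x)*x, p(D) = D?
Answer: 73877/396228 ≈ 0.18645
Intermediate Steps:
g(x, O) = -24*x**2 (g(x, O) = -4*6*x*x = -24*x**2)
K(X, I) = (-17 + I)*(23 + I) (K(X, I) = (23 + I)*(-17 + I) = (-17 + I)*(23 + I))
(-196604 + 122727)/(g(-9, -6)*K(20, 25) + 350268) = (-196604 + 122727)/((-24*(-9)**2)*(-391 + 25**2 + 6*25) + 350268) = -73877/((-24*81)*(-391 + 625 + 150) + 350268) = -73877/(-1944*384 + 350268) = -73877/(-746496 + 350268) = -73877/(-396228) = -73877*(-1/396228) = 73877/396228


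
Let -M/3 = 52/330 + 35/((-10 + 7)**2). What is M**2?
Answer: 4012009/27225 ≈ 147.36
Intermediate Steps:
M = -2003/165 (M = -3*(52/330 + 35/((-10 + 7)**2)) = -3*(52*(1/330) + 35/((-3)**2)) = -3*(26/165 + 35/9) = -3*2003/495 = -2003/165 ≈ -12.139)
M**2 = (-2003/165)**2 = 4012009/27225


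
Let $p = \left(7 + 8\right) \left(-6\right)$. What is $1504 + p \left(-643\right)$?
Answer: $59374$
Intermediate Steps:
$p = -90$ ($p = 15 \left(-6\right) = -90$)
$1504 + p \left(-643\right) = 1504 - -57870 = 1504 + 57870 = 59374$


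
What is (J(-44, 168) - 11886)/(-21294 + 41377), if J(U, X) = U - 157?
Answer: -12087/20083 ≈ -0.60185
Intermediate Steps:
J(U, X) = -157 + U
(J(-44, 168) - 11886)/(-21294 + 41377) = ((-157 - 44) - 11886)/(-21294 + 41377) = (-201 - 11886)/20083 = -12087*1/20083 = -12087/20083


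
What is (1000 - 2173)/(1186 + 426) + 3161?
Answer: 5094359/1612 ≈ 3160.3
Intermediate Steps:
(1000 - 2173)/(1186 + 426) + 3161 = -1173/1612 + 3161 = 5094359/1612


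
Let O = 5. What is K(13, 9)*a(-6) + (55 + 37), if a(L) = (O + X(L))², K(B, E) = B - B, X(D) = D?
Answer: 92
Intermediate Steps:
K(B, E) = 0
a(L) = (5 + L)²
K(13, 9)*a(-6) + (55 + 37) = 0*(5 - 6)² + (55 + 37) = 0*(-1)² + 92 = 0*1 + 92 = 0 + 92 = 92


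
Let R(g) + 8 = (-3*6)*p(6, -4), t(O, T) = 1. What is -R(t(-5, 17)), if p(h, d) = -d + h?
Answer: 188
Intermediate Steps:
p(h, d) = h - d
R(g) = -188 (R(g) = -8 + (-3*6)*(6 - 1*(-4)) = -8 - 18*(6 + 4) = -8 - 18*10 = -8 - 180 = -188)
-R(t(-5, 17)) = -1*(-188) = 188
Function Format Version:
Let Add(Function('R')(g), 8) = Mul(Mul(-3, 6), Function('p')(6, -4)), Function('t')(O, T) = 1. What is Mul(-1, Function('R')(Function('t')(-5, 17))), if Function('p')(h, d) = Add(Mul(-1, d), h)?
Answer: 188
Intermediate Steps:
Function('p')(h, d) = Add(h, Mul(-1, d))
Function('R')(g) = -188 (Function('R')(g) = Add(-8, Mul(Mul(-3, 6), Add(6, Mul(-1, -4)))) = Add(-8, Mul(-18, Add(6, 4))) = Add(-8, Mul(-18, 10)) = Add(-8, -180) = -188)
Mul(-1, Function('R')(Function('t')(-5, 17))) = Mul(-1, -188) = 188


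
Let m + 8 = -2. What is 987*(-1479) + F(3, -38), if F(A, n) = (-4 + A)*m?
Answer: -1459763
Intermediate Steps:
m = -10 (m = -8 - 2 = -10)
F(A, n) = 40 - 10*A (F(A, n) = (-4 + A)*(-10) = 40 - 10*A)
987*(-1479) + F(3, -38) = 987*(-1479) + (40 - 10*3) = -1459773 + (40 - 30) = -1459773 + 10 = -1459763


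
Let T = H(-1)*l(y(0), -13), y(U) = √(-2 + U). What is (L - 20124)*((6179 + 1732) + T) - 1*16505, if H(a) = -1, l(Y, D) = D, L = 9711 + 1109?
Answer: -73741401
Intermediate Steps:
L = 10820
T = 13 (T = -1*(-13) = 13)
(L - 20124)*((6179 + 1732) + T) - 1*16505 = (10820 - 20124)*((6179 + 1732) + 13) - 1*16505 = -9304*(7911 + 13) - 16505 = -9304*7924 - 16505 = -73724896 - 16505 = -73741401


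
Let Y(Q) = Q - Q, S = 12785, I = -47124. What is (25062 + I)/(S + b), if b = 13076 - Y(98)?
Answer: -22062/25861 ≈ -0.85310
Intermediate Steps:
Y(Q) = 0
b = 13076 (b = 13076 - 1*0 = 13076 + 0 = 13076)
(25062 + I)/(S + b) = (25062 - 47124)/(12785 + 13076) = -22062/25861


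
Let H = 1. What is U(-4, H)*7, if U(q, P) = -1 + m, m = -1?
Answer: -14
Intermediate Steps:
U(q, P) = -2 (U(q, P) = -1 - 1 = -2)
U(-4, H)*7 = -2*7 = -14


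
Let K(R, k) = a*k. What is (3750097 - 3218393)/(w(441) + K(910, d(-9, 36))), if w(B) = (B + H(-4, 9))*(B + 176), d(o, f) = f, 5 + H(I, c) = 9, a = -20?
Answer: 531704/273845 ≈ 1.9416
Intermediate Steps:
H(I, c) = 4 (H(I, c) = -5 + 9 = 4)
K(R, k) = -20*k
w(B) = (4 + B)*(176 + B) (w(B) = (B + 4)*(B + 176) = (4 + B)*(176 + B))
(3750097 - 3218393)/(w(441) + K(910, d(-9, 36))) = (3750097 - 3218393)/((704 + 441² + 180*441) - 20*36) = 531704/((704 + 194481 + 79380) - 720) = 531704/(274565 - 720) = 531704/273845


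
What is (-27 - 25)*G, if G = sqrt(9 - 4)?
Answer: -52*sqrt(5) ≈ -116.28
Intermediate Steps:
G = sqrt(5) ≈ 2.2361
(-27 - 25)*G = (-27 - 25)*sqrt(5) = -52*sqrt(5)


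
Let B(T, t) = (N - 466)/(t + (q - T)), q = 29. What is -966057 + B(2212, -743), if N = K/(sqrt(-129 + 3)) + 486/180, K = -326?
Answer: -28266823187/29260 - 163*I*sqrt(14)/61446 ≈ -9.6606e+5 - 0.0099256*I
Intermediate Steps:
N = 27/10 + 163*I*sqrt(14)/21 (N = -326/sqrt(-129 + 3) + 486/180 = -326*(-I*sqrt(14)/42) + 486*(1/180) = -326*(-I*sqrt(14)/42) + 27/10 = -(-163)*I*sqrt(14)/21 + 27/10 = 163*I*sqrt(14)/21 + 27/10 = 27/10 + 163*I*sqrt(14)/21 ≈ 2.7 + 29.042*I)
B(T, t) = (-4633/10 + 163*I*sqrt(14)/21)/(29 + t - T) (B(T, t) = ((27/10 + 163*I*sqrt(14)/21) - 466)/(t + (29 - T)) = (-4633/10 + 163*I*sqrt(14)/21)/(29 + t - T))
-966057 + B(2212, -743) = -966057 + (-97293 + 1630*I*sqrt(14))/(210*(29 - 743 - 1*2212)) = -966057 + (-97293 + 1630*I*sqrt(14))/(210*(29 - 743 - 2212)) = -966057 + (1/210)*(-97293 + 1630*I*sqrt(14))/(-2926) = -966057 + (1/210)*(-1/2926)*(-97293 + 1630*I*sqrt(14)) = -966057 + (4633/29260 - 163*I*sqrt(14)/61446) = -28266823187/29260 - 163*I*sqrt(14)/61446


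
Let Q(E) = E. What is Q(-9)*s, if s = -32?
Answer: 288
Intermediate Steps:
Q(-9)*s = -9*(-32) = 288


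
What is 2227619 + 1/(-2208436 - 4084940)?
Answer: 14019243951743/6293376 ≈ 2.2276e+6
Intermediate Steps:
2227619 + 1/(-2208436 - 4084940) = 2227619 + 1/(-6293376) = 2227619 - 1/6293376 = 14019243951743/6293376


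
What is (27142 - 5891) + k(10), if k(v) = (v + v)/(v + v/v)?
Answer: 233781/11 ≈ 21253.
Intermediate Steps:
k(v) = 2*v/(1 + v) (k(v) = (2*v)/(v + 1) = (2*v)/(1 + v) = 2*v/(1 + v))
(27142 - 5891) + k(10) = (27142 - 5891) + 2*10/(1 + 10) = 21251 + 2*10/11 = 21251 + 2*10*(1/11) = 21251 + 20/11 = 233781/11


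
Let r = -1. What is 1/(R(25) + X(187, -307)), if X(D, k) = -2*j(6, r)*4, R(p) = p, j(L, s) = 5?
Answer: -1/15 ≈ -0.066667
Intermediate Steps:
X(D, k) = -40 (X(D, k) = -2*5*4 = -10*4 = -40)
1/(R(25) + X(187, -307)) = 1/(25 - 40) = 1/(-15) = -1/15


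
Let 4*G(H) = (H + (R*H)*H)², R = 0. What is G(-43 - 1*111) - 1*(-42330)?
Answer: 48259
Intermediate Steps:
G(H) = H²/4 (G(H) = (H + (0*H)*H)²/4 = (H + 0*H)²/4 = (H + 0)²/4 = H²/4)
G(-43 - 1*111) - 1*(-42330) = (-43 - 1*111)²/4 - 1*(-42330) = (-43 - 111)²/4 + 42330 = (¼)*(-154)² + 42330 = (¼)*23716 + 42330 = 5929 + 42330 = 48259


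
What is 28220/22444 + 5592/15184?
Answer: 17312479/10649678 ≈ 1.6256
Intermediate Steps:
28220/22444 + 5592/15184 = 28220*(1/22444) + 5592*(1/15184) = 7055/5611 + 699/1898 = 17312479/10649678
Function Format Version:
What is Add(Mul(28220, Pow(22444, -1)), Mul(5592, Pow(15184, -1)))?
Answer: Rational(17312479, 10649678) ≈ 1.6256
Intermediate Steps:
Add(Mul(28220, Pow(22444, -1)), Mul(5592, Pow(15184, -1))) = Add(Mul(28220, Rational(1, 22444)), Mul(5592, Rational(1, 15184))) = Add(Rational(7055, 5611), Rational(699, 1898)) = Rational(17312479, 10649678)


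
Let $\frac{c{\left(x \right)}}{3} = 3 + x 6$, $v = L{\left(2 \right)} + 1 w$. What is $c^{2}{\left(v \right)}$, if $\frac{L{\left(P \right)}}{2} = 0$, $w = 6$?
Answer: $13689$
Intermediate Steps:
$L{\left(P \right)} = 0$ ($L{\left(P \right)} = 2 \cdot 0 = 0$)
$v = 6$ ($v = 0 + 1 \cdot 6 = 0 + 6 = 6$)
$c{\left(x \right)} = 9 + 18 x$ ($c{\left(x \right)} = 3 \left(3 + x 6\right) = 3 \left(3 + 6 x\right) = 9 + 18 x$)
$c^{2}{\left(v \right)} = \left(9 + 18 \cdot 6\right)^{2} = \left(9 + 108\right)^{2} = 117^{2} = 13689$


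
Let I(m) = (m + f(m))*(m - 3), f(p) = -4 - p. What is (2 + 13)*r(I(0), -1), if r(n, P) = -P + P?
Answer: 0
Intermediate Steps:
I(m) = 12 - 4*m (I(m) = (m + (-4 - m))*(m - 3) = -4*(-3 + m) = 12 - 4*m)
r(n, P) = 0
(2 + 13)*r(I(0), -1) = (2 + 13)*0 = 15*0 = 0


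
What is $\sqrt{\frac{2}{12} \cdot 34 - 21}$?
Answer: $\frac{i \sqrt{138}}{3} \approx 3.9158 i$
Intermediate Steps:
$\sqrt{\frac{2}{12} \cdot 34 - 21} = \sqrt{2 \cdot \frac{1}{12} \cdot 34 - 21} = \sqrt{\frac{1}{6} \cdot 34 - 21} = \sqrt{\frac{17}{3} - 21} = \sqrt{- \frac{46}{3}} = \frac{i \sqrt{138}}{3}$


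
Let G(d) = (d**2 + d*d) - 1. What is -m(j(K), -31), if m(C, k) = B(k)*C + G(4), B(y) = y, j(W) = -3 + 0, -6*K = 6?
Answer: -124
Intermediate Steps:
K = -1 (K = -1/6*6 = -1)
j(W) = -3
G(d) = -1 + 2*d**2 (G(d) = (d**2 + d**2) - 1 = 2*d**2 - 1 = -1 + 2*d**2)
m(C, k) = 31 + C*k (m(C, k) = k*C + (-1 + 2*4**2) = C*k + (-1 + 2*16) = C*k + (-1 + 32) = C*k + 31 = 31 + C*k)
-m(j(K), -31) = -(31 - 3*(-31)) = -(31 + 93) = -1*124 = -124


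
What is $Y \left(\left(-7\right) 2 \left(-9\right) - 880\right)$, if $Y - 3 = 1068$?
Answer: $-807534$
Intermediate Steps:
$Y = 1071$ ($Y = 3 + 1068 = 1071$)
$Y \left(\left(-7\right) 2 \left(-9\right) - 880\right) = 1071 \left(\left(-7\right) 2 \left(-9\right) - 880\right) = 1071 \left(\left(-14\right) \left(-9\right) - 880\right) = 1071 \left(126 - 880\right) = 1071 \left(-754\right) = -807534$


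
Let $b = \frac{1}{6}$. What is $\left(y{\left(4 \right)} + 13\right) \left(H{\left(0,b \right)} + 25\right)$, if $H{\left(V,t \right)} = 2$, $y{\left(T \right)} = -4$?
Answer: $243$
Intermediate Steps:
$b = \frac{1}{6} \approx 0.16667$
$\left(y{\left(4 \right)} + 13\right) \left(H{\left(0,b \right)} + 25\right) = \left(-4 + 13\right) \left(2 + 25\right) = 9 \cdot 27 = 243$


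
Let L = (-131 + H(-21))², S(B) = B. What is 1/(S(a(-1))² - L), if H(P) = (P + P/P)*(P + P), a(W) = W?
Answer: -1/502680 ≈ -1.9893e-6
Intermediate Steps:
H(P) = 2*P*(1 + P) (H(P) = (P + 1)*(2*P) = (1 + P)*(2*P) = 2*P*(1 + P))
L = 502681 (L = (-131 + 2*(-21)*(1 - 21))² = (-131 + 2*(-21)*(-20))² = (-131 + 840)² = 709² = 502681)
1/(S(a(-1))² - L) = 1/((-1)² - 1*502681) = 1/(1 - 502681) = 1/(-502680) = -1/502680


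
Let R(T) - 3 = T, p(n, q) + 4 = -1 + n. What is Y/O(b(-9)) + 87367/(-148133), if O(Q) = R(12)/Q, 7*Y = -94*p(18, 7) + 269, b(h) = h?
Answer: 420454402/5184655 ≈ 81.096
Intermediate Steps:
p(n, q) = -5 + n (p(n, q) = -4 + (-1 + n) = -5 + n)
R(T) = 3 + T
Y = -953/7 (Y = (-94*(-5 + 18) + 269)/7 = (-94*13 + 269)/7 = (-1222 + 269)/7 = (⅐)*(-953) = -953/7 ≈ -136.14)
O(Q) = 15/Q (O(Q) = (3 + 12)/Q = 15/Q)
Y/O(b(-9)) + 87367/(-148133) = -953/(7*(15/(-9))) + 87367/(-148133) = -953/(7*(15*(-⅑))) + 87367*(-1/148133) = -953/(7*(-5/3)) - 87367/148133 = -953/7*(-⅗) - 87367/148133 = 2859/35 - 87367/148133 = 420454402/5184655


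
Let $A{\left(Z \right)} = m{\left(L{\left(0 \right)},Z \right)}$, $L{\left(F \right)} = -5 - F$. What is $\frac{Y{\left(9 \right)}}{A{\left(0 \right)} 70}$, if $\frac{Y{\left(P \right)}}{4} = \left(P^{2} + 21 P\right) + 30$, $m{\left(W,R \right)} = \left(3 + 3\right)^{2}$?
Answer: $\frac{10}{21} \approx 0.47619$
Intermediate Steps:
$m{\left(W,R \right)} = 36$ ($m{\left(W,R \right)} = 6^{2} = 36$)
$A{\left(Z \right)} = 36$
$Y{\left(P \right)} = 120 + 4 P^{2} + 84 P$ ($Y{\left(P \right)} = 4 \left(\left(P^{2} + 21 P\right) + 30\right) = 4 \left(30 + P^{2} + 21 P\right) = 120 + 4 P^{2} + 84 P$)
$\frac{Y{\left(9 \right)}}{A{\left(0 \right)} 70} = \frac{120 + 4 \cdot 9^{2} + 84 \cdot 9}{36 \cdot 70} = \frac{120 + 4 \cdot 81 + 756}{2520} = \left(120 + 324 + 756\right) \frac{1}{2520} = 1200 \cdot \frac{1}{2520} = \frac{10}{21}$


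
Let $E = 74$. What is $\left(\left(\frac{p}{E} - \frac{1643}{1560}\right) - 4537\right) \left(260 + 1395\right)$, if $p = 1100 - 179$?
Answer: $- \frac{86463174881}{11544} \approx -7.4899 \cdot 10^{6}$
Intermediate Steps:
$p = 921$
$\left(\left(\frac{p}{E} - \frac{1643}{1560}\right) - 4537\right) \left(260 + 1395\right) = \left(\left(\frac{921}{74} - \frac{1643}{1560}\right) - 4537\right) \left(260 + 1395\right) = \left(\left(921 \cdot \frac{1}{74} - \frac{1643}{1560}\right) - 4537\right) 1655 = \left(\left(\frac{921}{74} - \frac{1643}{1560}\right) - 4537\right) 1655 = \left(\frac{657589}{57720} - 4537\right) 1655 = \left(- \frac{261218051}{57720}\right) 1655 = - \frac{86463174881}{11544}$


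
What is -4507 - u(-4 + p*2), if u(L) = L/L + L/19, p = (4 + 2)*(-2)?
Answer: -85624/19 ≈ -4506.5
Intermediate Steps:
p = -12 (p = 6*(-2) = -12)
u(L) = 1 + L/19 (u(L) = 1 + L*(1/19) = 1 + L/19)
-4507 - u(-4 + p*2) = -4507 - (1 + (-4 - 12*2)/19) = -4507 - (1 + (-4 - 24)/19) = -4507 - (1 + (1/19)*(-28)) = -4507 - (1 - 28/19) = -4507 - 1*(-9/19) = -4507 + 9/19 = -85624/19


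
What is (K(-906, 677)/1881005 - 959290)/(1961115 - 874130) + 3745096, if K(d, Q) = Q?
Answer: 7657312183114952027/2044624219925 ≈ 3.7451e+6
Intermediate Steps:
(K(-906, 677)/1881005 - 959290)/(1961115 - 874130) + 3745096 = (677/1881005 - 959290)/(1961115 - 874130) + 3745096 = (677*(1/1881005) - 959290)/1086985 + 3745096 = (677/1881005 - 959290)*(1/1086985) + 3745096 = -1804429285773/1881005*1/1086985 + 3745096 = -1804429285773/2044624219925 + 3745096 = 7657312183114952027/2044624219925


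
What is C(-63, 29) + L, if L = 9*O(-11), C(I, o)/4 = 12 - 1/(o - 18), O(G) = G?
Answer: -565/11 ≈ -51.364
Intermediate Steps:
C(I, o) = 48 - 4/(-18 + o) (C(I, o) = 4*(12 - 1/(o - 18)) = 4*(12 - 1/(-18 + o)) = 48 - 4/(-18 + o))
L = -99 (L = 9*(-11) = -99)
C(-63, 29) + L = 4*(-217 + 12*29)/(-18 + 29) - 99 = 4*(-217 + 348)/11 - 99 = 4*(1/11)*131 - 99 = 524/11 - 99 = -565/11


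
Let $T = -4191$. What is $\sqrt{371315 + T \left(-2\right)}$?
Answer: $\sqrt{379697} \approx 616.2$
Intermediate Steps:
$\sqrt{371315 + T \left(-2\right)} = \sqrt{371315 - -8382} = \sqrt{371315 + 8382} = \sqrt{379697}$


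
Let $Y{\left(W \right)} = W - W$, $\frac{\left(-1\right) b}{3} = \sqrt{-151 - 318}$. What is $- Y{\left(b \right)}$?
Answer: $0$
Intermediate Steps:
$b = - 3 i \sqrt{469}$ ($b = - 3 \sqrt{-151 - 318} = - 3 \sqrt{-469} = - 3 i \sqrt{469} \approx - 64.969 i$)
$Y{\left(W \right)} = 0$
$- Y{\left(b \right)} = \left(-1\right) 0 = 0$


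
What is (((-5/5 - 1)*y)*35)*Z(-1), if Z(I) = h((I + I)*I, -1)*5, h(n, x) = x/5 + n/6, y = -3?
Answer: 140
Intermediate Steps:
h(n, x) = x/5 + n/6 (h(n, x) = x*(1/5) + n*(1/6) = x/5 + n/6)
Z(I) = -1 + 5*I**2/3 (Z(I) = ((1/5)*(-1) + ((I + I)*I)/6)*5 = (-1/5 + ((2*I)*I)/6)*5 = (-1/5 + (2*I**2)/6)*5 = (-1/5 + I**2/3)*5 = -1 + 5*I**2/3)
(((-5/5 - 1)*y)*35)*Z(-1) = (((-5/5 - 1)*(-3))*35)*(-1 + (5/3)*(-1)**2) = (((-5*1/5 - 1)*(-3))*35)*(-1 + (5/3)*1) = (((-1 - 1)*(-3))*35)*(-1 + 5/3) = (-2*(-3)*35)*(2/3) = (6*35)*(2/3) = 210*(2/3) = 140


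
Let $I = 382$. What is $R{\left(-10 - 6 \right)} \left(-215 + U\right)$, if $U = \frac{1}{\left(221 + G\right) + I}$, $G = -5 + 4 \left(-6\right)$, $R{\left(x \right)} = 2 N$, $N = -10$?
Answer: $\frac{1234090}{287} \approx 4300.0$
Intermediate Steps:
$R{\left(x \right)} = -20$ ($R{\left(x \right)} = 2 \left(-10\right) = -20$)
$G = -29$ ($G = -5 - 24 = -29$)
$U = \frac{1}{574}$ ($U = \frac{1}{\left(221 - 29\right) + 382} = \frac{1}{192 + 382} = \frac{1}{574} \approx 0.0017422$)
$R{\left(-10 - 6 \right)} \left(-215 + U\right) = - 20 \left(-215 + \frac{1}{574}\right) = \left(-20\right) \left(- \frac{123409}{574}\right) = \frac{1234090}{287}$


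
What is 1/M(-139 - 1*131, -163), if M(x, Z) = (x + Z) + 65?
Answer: -1/368 ≈ -0.0027174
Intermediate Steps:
M(x, Z) = 65 + Z + x (M(x, Z) = (Z + x) + 65 = 65 + Z + x)
1/M(-139 - 1*131, -163) = 1/(65 - 163 + (-139 - 1*131)) = 1/(65 - 163 + (-139 - 131)) = 1/(65 - 163 - 270) = 1/(-368) = -1/368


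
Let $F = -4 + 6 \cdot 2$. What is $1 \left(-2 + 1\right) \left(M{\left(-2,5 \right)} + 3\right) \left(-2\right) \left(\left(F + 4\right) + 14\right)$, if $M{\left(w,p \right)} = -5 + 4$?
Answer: $104$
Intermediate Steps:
$M{\left(w,p \right)} = -1$
$F = 8$ ($F = -4 + 12 = 8$)
$1 \left(-2 + 1\right) \left(M{\left(-2,5 \right)} + 3\right) \left(-2\right) \left(\left(F + 4\right) + 14\right) = 1 \left(-2 + 1\right) \left(-1 + 3\right) \left(-2\right) \left(\left(8 + 4\right) + 14\right) = 1 \left(-1\right) 2 \left(-2\right) \left(12 + 14\right) = \left(-1\right) \left(-4\right) 26 = 4 \cdot 26 = 104$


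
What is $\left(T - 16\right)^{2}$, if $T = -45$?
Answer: $3721$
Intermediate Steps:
$\left(T - 16\right)^{2} = \left(-45 - 16\right)^{2} = \left(-61\right)^{2} = 3721$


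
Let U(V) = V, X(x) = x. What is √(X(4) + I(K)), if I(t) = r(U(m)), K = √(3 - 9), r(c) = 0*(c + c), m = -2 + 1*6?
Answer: 2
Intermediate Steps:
m = 4 (m = -2 + 6 = 4)
r(c) = 0 (r(c) = 0*(2*c) = 0)
K = I*√6 (K = √(-6) = I*√6 ≈ 2.4495*I)
I(t) = 0
√(X(4) + I(K)) = √(4 + 0) = √4 = 2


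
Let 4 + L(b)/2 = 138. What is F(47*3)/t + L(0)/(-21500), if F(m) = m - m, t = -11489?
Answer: -67/5375 ≈ -0.012465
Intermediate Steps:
F(m) = 0
L(b) = 268 (L(b) = -8 + 2*138 = -8 + 276 = 268)
F(47*3)/t + L(0)/(-21500) = 0/(-11489) + 268/(-21500) = 0*(-1/11489) + 268*(-1/21500) = 0 - 67/5375 = -67/5375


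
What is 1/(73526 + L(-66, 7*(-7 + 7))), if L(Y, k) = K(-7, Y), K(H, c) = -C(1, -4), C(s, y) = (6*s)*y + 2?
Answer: 1/73548 ≈ 1.3597e-5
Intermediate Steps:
C(s, y) = 2 + 6*s*y (C(s, y) = 6*s*y + 2 = 2 + 6*s*y)
K(H, c) = 22 (K(H, c) = -(2 + 6*1*(-4)) = -(2 - 24) = -1*(-22) = 22)
L(Y, k) = 22
1/(73526 + L(-66, 7*(-7 + 7))) = 1/(73526 + 22) = 1/73548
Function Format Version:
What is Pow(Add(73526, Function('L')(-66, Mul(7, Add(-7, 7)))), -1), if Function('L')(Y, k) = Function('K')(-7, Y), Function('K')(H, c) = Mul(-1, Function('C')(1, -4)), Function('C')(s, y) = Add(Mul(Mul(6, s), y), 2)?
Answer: Rational(1, 73548) ≈ 1.3597e-5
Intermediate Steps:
Function('C')(s, y) = Add(2, Mul(6, s, y)) (Function('C')(s, y) = Add(Mul(6, s, y), 2) = Add(2, Mul(6, s, y)))
Function('K')(H, c) = 22 (Function('K')(H, c) = Mul(-1, Add(2, Mul(6, 1, -4))) = Mul(-1, Add(2, -24)) = Mul(-1, -22) = 22)
Function('L')(Y, k) = 22
Pow(Add(73526, Function('L')(-66, Mul(7, Add(-7, 7)))), -1) = Pow(Add(73526, 22), -1) = Pow(73548, -1) = Rational(1, 73548)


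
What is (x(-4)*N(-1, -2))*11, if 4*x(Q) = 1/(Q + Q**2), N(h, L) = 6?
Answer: 11/8 ≈ 1.3750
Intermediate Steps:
x(Q) = 1/(4*(Q + Q**2))
(x(-4)*N(-1, -2))*11 = (((1/4)/(-4*(1 - 4)))*6)*11 = (((1/4)*(-1/4)/(-3))*6)*11 = (((1/4)*(-1/4)*(-1/3))*6)*11 = ((1/48)*6)*11 = (1/8)*11 = 11/8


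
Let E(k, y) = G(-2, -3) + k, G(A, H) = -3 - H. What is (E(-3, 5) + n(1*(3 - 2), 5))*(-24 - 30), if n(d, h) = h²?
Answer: -1188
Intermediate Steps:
E(k, y) = k (E(k, y) = (-3 - 1*(-3)) + k = (-3 + 3) + k = 0 + k = k)
(E(-3, 5) + n(1*(3 - 2), 5))*(-24 - 30) = (-3 + 5²)*(-24 - 30) = (-3 + 25)*(-54) = 22*(-54) = -1188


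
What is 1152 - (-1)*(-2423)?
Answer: -1271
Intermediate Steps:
1152 - (-1)*(-2423) = 1152 - 1*2423 = 1152 - 2423 = -1271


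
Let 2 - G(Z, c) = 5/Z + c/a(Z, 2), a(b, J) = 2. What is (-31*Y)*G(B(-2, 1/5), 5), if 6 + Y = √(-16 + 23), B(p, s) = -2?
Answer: 372 - 62*√7 ≈ 207.96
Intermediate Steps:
G(Z, c) = 2 - 5/Z - c/2 (G(Z, c) = 2 - (5/Z + c/2) = 2 - (c/2 + 5/Z) = 2 + (-5/Z - c/2) = 2 - 5/Z - c/2)
Y = -6 + √7 (Y = -6 + √(-16 + 23) = -6 + √7 ≈ -3.3542)
(-31*Y)*G(B(-2, 1/5), 5) = (-31*(-6 + √7))*(2 - 5/(-2) - ½*5) = (186 - 31*√7)*(2 - 5*(-½) - 5/2) = (186 - 31*√7)*(2 + 5/2 - 5/2) = (186 - 31*√7)*2 = 372 - 62*√7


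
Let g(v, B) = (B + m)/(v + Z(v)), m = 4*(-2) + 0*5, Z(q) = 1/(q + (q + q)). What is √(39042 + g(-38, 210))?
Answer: √732909436014/4333 ≈ 197.58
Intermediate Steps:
Z(q) = 1/(3*q) (Z(q) = 1/(q + 2*q) = 1/(3*q))
m = -8 (m = -8 + 0 = -8)
g(v, B) = (-8 + B)/(v + 1/(3*v)) (g(v, B) = (B - 8)/(v + 1/(3*v)) = (-8 + B)/(v + 1/(3*v)))
√(39042 + g(-38, 210)) = √(39042 + 3*(-38)*(-8 + 210)/(1 + 3*(-38)²)) = √(39042 + 3*(-38)*202/(1 + 3*1444)) = √(39042 + 3*(-38)*202/(1 + 4332)) = √(39042 + 3*(-38)*202/4333) = √(39042 + 3*(-38)*(1/4333)*202) = √(39042 - 23028/4333) = √(169145958/4333) = √732909436014/4333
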